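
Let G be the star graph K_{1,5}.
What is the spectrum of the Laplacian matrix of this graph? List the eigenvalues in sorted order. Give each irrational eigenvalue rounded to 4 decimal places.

The graph has 6 vertices and degree multiset [5, 1, 1, 1, 1, 1]; D is the diagonal matrix of degrees and L = D - A. L is symmetric positive semidefinite, so every eigenvalue is real and nonnegative. The single zero eigenvalue shows the graph is connected. The eigenvalues sum to 10, which equals trace(L) = 2|E|. There is one zero in the spectrum, matching the 1 component.

[0, 1, 1, 1, 1, 6]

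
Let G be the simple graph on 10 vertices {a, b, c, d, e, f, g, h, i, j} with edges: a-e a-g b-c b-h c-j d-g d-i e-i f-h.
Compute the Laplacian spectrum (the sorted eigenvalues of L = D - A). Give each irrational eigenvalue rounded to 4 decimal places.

[0, 0, 0.3820, 1.3820, 1.3820, 1.3820, 2.6180, 3.6180, 3.6180, 3.6180]

With the vertex order [a, b, c, d, e, f, g, h, i, j], the degrees are [2, 2, 2, 2, 2, 1, 2, 2, 2, 1], giving D = diag(2, 2, 2, 2, 2, 1, 2, 2, 2, 1) and L = D - A. L is symmetric positive semidefinite, so every eigenvalue is real and nonnegative. The 2 zero eigenvalues correspond to the 2 connected components. There are 2 zeros in the spectrum, matching the 2 components.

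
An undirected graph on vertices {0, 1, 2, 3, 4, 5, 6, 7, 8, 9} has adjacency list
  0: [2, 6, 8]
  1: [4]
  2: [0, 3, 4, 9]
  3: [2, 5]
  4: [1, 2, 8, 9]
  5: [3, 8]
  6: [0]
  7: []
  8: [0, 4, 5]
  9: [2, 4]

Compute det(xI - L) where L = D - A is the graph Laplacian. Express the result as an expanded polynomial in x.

Reading degrees in the order [0, 1, 2, 3, 4, 5, 6, 7, 8, 9] gives [3, 1, 4, 2, 4, 2, 1, 0, 3, 2]; set D = diag(3, 1, 4, 2, 4, 2, 1, 0, 3, 2) and form L = D - A. L has integer entries, so p(x) = det(xI - L) has integer coefficients. Expanding the determinant yields x^10 - 22x^9 + 199x^8 - 960x^7 + 2681x^6 - 4404x^5 + 4125x^4 - 2004x^3 + 387x^2. The constant term is 0 because L is singular (the all-ones vector lies in its kernel). There are 2 zeros in the spectrum, matching the 2 components. The eigenvalues sum to 22, which equals trace(L) = 2|E|.

x^10 - 22x^9 + 199x^8 - 960x^7 + 2681x^6 - 4404x^5 + 4125x^4 - 2004x^3 + 387x^2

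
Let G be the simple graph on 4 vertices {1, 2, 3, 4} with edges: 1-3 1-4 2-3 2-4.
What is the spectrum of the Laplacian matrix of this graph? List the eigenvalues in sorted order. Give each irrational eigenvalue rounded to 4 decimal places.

With the vertex order [1, 2, 3, 4], the degrees are [2, 2, 2, 2], giving D = diag(2, 2, 2, 2) and L = D - A. L is symmetric positive semidefinite, so every eigenvalue is real and nonnegative. The single zero eigenvalue shows the graph is connected.

[0, 2, 2, 4]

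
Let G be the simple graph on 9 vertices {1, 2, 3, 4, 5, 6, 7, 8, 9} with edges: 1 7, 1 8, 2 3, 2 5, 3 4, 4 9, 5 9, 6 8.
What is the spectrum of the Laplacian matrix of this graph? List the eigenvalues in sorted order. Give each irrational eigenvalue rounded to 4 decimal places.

[0, 0, 0.5858, 1.3820, 1.3820, 2, 3.4142, 3.6180, 3.6180]

Reading degrees in the order [1, 2, 3, 4, 5, 6, 7, 8, 9] gives [2, 2, 2, 2, 2, 1, 1, 2, 2]; set D = diag(2, 2, 2, 2, 2, 1, 1, 2, 2) and form L = D - A. L is symmetric positive semidefinite, so every eigenvalue is real and nonnegative. The 2 zero eigenvalues correspond to the 2 connected components. The largest eigenvalue, 3.6180, is at most the vertex count 9. There are 2 zeros in the spectrum, matching the 2 components.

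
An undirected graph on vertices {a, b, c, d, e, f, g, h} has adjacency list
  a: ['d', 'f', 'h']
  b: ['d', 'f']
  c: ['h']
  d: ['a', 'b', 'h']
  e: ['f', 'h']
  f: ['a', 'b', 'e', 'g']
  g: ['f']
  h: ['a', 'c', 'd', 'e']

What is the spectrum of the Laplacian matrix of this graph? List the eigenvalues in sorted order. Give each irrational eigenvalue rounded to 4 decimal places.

Each diagonal entry of L is the vertex degree and each off-diagonal entry is -1 where an edge is present, 0 otherwise; in the order [a, b, c, d, e, f, g, h] the diagonal is [3, 2, 1, 3, 2, 4, 1, 4]. Since every row of L sums to 0, the all-ones vector is in the kernel and 0 is an eigenvalue. The eigenvalues sum to 20, which equals trace(L) = 2|E|. There is one zero in the spectrum, matching the 1 component.

[0, 0.6600, 1.0672, 1.6944, 2.2981, 3.5778, 5.0345, 5.6680]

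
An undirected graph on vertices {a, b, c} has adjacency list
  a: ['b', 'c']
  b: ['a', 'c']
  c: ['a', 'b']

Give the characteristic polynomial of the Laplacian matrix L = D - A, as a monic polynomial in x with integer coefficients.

x^3 - 6x^2 + 9x

Reading degrees in the order [a, b, c] gives [2, 2, 2]; set D = diag(2, 2, 2) and form L = D - A. Computing det(xI - L) by cofactor expansion (or equivalently via sum-over-permutations) gives x^3 - 6x^2 + 9x. Since p(0) = det(-L) = 0, x divides p(x).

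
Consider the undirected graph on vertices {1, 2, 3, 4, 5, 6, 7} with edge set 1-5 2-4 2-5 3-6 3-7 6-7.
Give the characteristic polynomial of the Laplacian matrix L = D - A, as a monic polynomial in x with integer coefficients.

Each diagonal entry of L is the vertex degree and each off-diagonal entry is -1 where an edge is present, 0 otherwise; in the order [1, 2, 3, 4, 5, 6, 7] the diagonal is [1, 2, 2, 1, 2, 2, 2]. Computing det(xI - L) by cofactor expansion (or equivalently via sum-over-permutations) gives x^7 - 12x^6 + 55x^5 - 118x^4 + 114x^3 - 36x^2. The constant term is 0 because L is singular (the all-ones vector lies in its kernel). There are 2 zeros in the spectrum, matching the 2 components.

x^7 - 12x^6 + 55x^5 - 118x^4 + 114x^3 - 36x^2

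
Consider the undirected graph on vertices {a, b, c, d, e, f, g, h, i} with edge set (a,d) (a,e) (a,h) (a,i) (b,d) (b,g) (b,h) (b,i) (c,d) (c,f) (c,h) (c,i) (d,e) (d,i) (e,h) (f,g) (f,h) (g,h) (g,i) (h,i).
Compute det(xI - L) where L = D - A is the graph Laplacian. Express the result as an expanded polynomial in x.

Each diagonal entry of L is the vertex degree and each off-diagonal entry is -1 where an edge is present, 0 otherwise; in the order [a, b, c, d, e, f, g, h, i] the diagonal is [4, 4, 4, 5, 3, 3, 4, 7, 6]. L has integer entries, so p(x) = det(xI - L) has integer coefficients. Expanding the determinant yields x^9 - 40x^8 + 684x^7 - 6524x^6 + 37916x^5 - 137294x^4 + 301946x^3 - 367928x^2 + 189621x. The constant term is 0 because L is singular (the all-ones vector lies in its kernel). The eigenvalues sum to 40, which equals trace(L) = 2|E|. There is one zero in the spectrum, matching the 1 component.

x^9 - 40x^8 + 684x^7 - 6524x^6 + 37916x^5 - 137294x^4 + 301946x^3 - 367928x^2 + 189621x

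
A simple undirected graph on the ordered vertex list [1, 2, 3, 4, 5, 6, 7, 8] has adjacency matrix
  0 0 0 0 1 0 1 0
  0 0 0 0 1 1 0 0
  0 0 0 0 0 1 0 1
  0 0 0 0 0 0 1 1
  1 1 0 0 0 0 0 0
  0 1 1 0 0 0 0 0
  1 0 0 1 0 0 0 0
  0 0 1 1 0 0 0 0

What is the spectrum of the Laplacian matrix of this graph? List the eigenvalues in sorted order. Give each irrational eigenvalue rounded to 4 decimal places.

With the vertex order [1, 2, 3, 4, 5, 6, 7, 8], the degrees are [2, 2, 2, 2, 2, 2, 2, 2], giving D = diag(2, 2, 2, 2, 2, 2, 2, 2) and L = D - A. The multiplicity of 0 as a Laplacian eigenvalue equals the number of connected components. The single zero eigenvalue shows the graph is connected. The eigenvalues sum to 16, which equals trace(L) = 2|E|.

[0, 0.5858, 0.5858, 2, 2, 3.4142, 3.4142, 4]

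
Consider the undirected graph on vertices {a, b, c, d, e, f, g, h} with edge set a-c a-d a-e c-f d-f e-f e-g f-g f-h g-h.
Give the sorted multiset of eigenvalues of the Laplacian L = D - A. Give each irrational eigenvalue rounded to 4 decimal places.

Each diagonal entry of L is the vertex degree and each off-diagonal entry is -1 where an edge is present, 0 otherwise; in the order [a, b, c, d, e, f, g, h] the diagonal is [3, 0, 2, 2, 3, 5, 3, 2]. Diagonalising L (or applying a numerical eigensolver to the 8x8 matrix) gives the spectrum above. The 2 zero eigenvalues correspond to the 2 connected components. There are 2 zeros in the spectrum, matching the 2 components. The largest eigenvalue, 6.2893, is at most the vertex count 8.

[0, 0, 1.1891, 2, 2.4337, 3.5963, 4.4915, 6.2893]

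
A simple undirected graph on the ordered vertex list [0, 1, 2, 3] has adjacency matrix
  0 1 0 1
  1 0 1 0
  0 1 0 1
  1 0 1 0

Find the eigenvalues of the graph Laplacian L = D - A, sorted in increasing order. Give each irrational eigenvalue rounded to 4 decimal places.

[0, 2, 2, 4]

With the vertex order [0, 1, 2, 3], the degrees are [2, 2, 2, 2], giving D = diag(2, 2, 2, 2) and L = D - A. L is symmetric positive semidefinite, so every eigenvalue is real and nonnegative. The single zero eigenvalue shows the graph is connected. There is one zero in the spectrum, matching the 1 component. The largest eigenvalue, 4, is at most the vertex count 4.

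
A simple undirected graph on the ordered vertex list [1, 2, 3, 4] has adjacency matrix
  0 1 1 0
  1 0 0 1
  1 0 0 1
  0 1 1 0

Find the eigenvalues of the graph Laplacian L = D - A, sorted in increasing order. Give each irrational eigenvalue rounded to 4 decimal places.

[0, 2, 2, 4]

With the vertex order [1, 2, 3, 4], the degrees are [2, 2, 2, 2], giving D = diag(2, 2, 2, 2) and L = D - A. The multiplicity of 0 as a Laplacian eigenvalue equals the number of connected components. The single zero eigenvalue shows the graph is connected. The eigenvalues sum to 8, which equals trace(L) = 2|E|. The largest eigenvalue, 4, is at most the vertex count 4.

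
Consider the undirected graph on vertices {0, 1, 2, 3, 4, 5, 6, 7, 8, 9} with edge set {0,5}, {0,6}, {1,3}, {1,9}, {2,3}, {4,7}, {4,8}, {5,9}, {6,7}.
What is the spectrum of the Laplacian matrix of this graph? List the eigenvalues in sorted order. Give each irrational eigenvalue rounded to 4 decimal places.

[0, 0.0979, 0.3820, 0.8244, 1.3820, 2, 2.6180, 3.1756, 3.6180, 3.9021]

Each diagonal entry of L is the vertex degree and each off-diagonal entry is -1 where an edge is present, 0 otherwise; in the order [0, 1, 2, 3, 4, 5, 6, 7, 8, 9] the diagonal is [2, 2, 1, 2, 2, 2, 2, 2, 1, 2]. Diagonalising L (or applying a numerical eigensolver to the 10x10 matrix) gives the spectrum above.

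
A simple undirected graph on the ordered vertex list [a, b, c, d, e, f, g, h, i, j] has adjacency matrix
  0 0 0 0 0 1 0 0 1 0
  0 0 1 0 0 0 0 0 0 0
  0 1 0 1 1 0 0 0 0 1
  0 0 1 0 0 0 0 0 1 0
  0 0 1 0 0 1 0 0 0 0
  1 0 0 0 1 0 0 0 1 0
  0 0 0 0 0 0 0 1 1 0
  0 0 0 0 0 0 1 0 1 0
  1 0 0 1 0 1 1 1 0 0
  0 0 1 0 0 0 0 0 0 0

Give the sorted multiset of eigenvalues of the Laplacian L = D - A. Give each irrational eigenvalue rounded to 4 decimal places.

[0, 0.3727, 1, 1, 1.7149, 1.8178, 3, 3.8195, 5.1565, 6.1186]

Reading degrees in the order [a, b, c, d, e, f, g, h, i, j] gives [2, 1, 4, 2, 2, 3, 2, 2, 5, 1]; set D = diag(2, 1, 4, 2, 2, 3, 2, 2, 5, 1) and form L = D - A. Diagonalising L (or applying a numerical eigensolver to the 10x10 matrix) gives the spectrum above. The single zero eigenvalue shows the graph is connected. The eigenvalues sum to 24, which equals trace(L) = 2|E|.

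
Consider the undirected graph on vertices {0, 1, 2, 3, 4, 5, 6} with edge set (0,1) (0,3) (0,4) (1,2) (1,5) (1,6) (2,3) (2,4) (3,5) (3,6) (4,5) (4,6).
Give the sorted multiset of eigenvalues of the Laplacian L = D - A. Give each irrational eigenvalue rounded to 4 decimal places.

Reading degrees in the order [0, 1, 2, 3, 4, 5, 6] gives [3, 4, 3, 4, 4, 3, 3]; set D = diag(3, 4, 3, 4, 4, 3, 3) and form L = D - A. The multiplicity of 0 as a Laplacian eigenvalue equals the number of connected components. The single zero eigenvalue shows the graph is connected. There is one zero in the spectrum, matching the 1 component.

[0, 3, 3, 3, 4, 4, 7]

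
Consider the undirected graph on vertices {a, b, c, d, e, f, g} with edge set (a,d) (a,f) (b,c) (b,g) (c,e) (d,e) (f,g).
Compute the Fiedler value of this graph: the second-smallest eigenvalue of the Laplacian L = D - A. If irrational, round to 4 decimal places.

Reading degrees in the order [a, b, c, d, e, f, g] gives [2, 2, 2, 2, 2, 2, 2]; set D = diag(2, 2, 2, 2, 2, 2, 2) and form L = D - A. The smallest Laplacian eigenvalue is always 0. The next one, lambda_2 = 0.7530, measures how hard the graph is to disconnect: larger values mean better connectivity. The eigenvalues sum to 14, which equals trace(L) = 2|E|.

0.7530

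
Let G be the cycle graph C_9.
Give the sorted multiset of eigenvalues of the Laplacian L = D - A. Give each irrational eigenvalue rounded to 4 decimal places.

[0, 0.4679, 0.4679, 1.6527, 1.6527, 3, 3, 3.8794, 3.8794]

The graph has 9 vertices and degree multiset [2, 2, 2, 2, 2, 2, 2, 2, 2]; D is the diagonal matrix of degrees and L = D - A. Diagonalising L (or applying a numerical eigensolver to the 9x9 matrix) gives the spectrum above. The single zero eigenvalue shows the graph is connected.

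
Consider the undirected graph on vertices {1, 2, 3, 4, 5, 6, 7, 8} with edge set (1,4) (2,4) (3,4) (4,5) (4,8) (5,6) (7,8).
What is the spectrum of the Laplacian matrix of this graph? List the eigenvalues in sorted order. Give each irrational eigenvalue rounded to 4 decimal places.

Reading degrees in the order [1, 2, 3, 4, 5, 6, 7, 8] gives [1, 1, 1, 5, 2, 1, 1, 2]; set D = diag(1, 1, 1, 5, 2, 1, 1, 2) and form L = D - A. Diagonalising L (or applying a numerical eigensolver to the 8x8 matrix) gives the spectrum above. The eigenvalues sum to 14, which equals trace(L) = 2|E|. The largest eigenvalue, 6.1004, is at most the vertex count 8.

[0, 0.3820, 0.5607, 1, 1, 2.3389, 2.6180, 6.1004]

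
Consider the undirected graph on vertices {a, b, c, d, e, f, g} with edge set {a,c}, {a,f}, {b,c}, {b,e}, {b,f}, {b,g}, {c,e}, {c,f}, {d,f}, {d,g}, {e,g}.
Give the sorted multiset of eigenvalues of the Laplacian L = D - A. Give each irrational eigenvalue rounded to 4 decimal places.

[0, 1.4142, 1.8746, 3.5360, 4.1766, 5.3344, 5.6642]

Reading degrees in the order [a, b, c, d, e, f, g] gives [2, 4, 4, 2, 3, 4, 3]; set D = diag(2, 4, 4, 2, 3, 4, 3) and form L = D - A. Diagonalising L (or applying a numerical eigensolver to the 7x7 matrix) gives the spectrum above. The eigenvalues sum to 22, which equals trace(L) = 2|E|.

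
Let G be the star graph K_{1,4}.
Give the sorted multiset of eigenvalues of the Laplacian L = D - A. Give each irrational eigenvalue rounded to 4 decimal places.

The graph has 5 vertices and degree multiset [4, 1, 1, 1, 1]; D is the diagonal matrix of degrees and L = D - A. L is symmetric positive semidefinite, so every eigenvalue is real and nonnegative. The single zero eigenvalue shows the graph is connected. The largest eigenvalue, 5, is at most the vertex count 5.

[0, 1, 1, 1, 5]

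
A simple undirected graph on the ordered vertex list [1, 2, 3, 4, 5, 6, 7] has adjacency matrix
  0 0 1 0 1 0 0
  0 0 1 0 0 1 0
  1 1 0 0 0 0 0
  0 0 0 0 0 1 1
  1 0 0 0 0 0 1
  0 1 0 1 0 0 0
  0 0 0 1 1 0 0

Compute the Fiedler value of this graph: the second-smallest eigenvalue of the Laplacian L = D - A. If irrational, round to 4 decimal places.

0.7530

With the vertex order [1, 2, 3, 4, 5, 6, 7], the degrees are [2, 2, 2, 2, 2, 2, 2], giving D = diag(2, 2, 2, 2, 2, 2, 2) and L = D - A. Computing the eigenvalues of L and sorting gives [0, 0.7530, 0.7530, 2.4450, 2.4450, 3.8019, 3.8019]. The Fiedler value lambda_2 = 0.7530 is strictly positive, so the graph is connected. The eigenvalues sum to 14, which equals trace(L) = 2|E|.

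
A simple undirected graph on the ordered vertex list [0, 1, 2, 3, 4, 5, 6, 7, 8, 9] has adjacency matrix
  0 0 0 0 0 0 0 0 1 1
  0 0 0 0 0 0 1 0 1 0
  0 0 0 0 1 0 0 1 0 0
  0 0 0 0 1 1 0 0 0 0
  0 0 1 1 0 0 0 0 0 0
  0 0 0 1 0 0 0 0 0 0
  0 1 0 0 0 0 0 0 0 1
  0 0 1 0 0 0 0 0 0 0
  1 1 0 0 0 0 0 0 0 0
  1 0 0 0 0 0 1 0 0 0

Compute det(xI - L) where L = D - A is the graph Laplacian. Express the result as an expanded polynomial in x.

x^10 - 18x^9 + 136x^8 - 560x^7 + 1365x^6 - 2000x^5 + 1700x^4 - 750x^3 + 125x^2

With the vertex order [0, 1, 2, 3, 4, 5, 6, 7, 8, 9], the degrees are [2, 2, 2, 2, 2, 1, 2, 1, 2, 2], giving D = diag(2, 2, 2, 2, 2, 1, 2, 1, 2, 2) and L = D - A. Computing det(xI - L) by cofactor expansion (or equivalently via sum-over-permutations) gives x^10 - 18x^9 + 136x^8 - 560x^7 + 1365x^6 - 2000x^5 + 1700x^4 - 750x^3 + 125x^2. The coefficient of x^9 equals -trace(L) = -18, matching the sum of degrees. There are 2 zeros in the spectrum, matching the 2 components.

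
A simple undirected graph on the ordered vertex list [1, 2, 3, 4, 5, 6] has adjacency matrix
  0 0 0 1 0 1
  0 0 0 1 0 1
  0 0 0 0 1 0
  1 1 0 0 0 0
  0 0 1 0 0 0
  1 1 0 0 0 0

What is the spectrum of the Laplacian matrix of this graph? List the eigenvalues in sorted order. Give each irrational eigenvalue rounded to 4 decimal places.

Reading degrees in the order [1, 2, 3, 4, 5, 6] gives [2, 2, 1, 2, 1, 2]; set D = diag(2, 2, 1, 2, 1, 2) and form L = D - A. Diagonalising L (or applying a numerical eigensolver to the 6x6 matrix) gives the spectrum above. The 2 zero eigenvalues correspond to the 2 connected components. There are 2 zeros in the spectrum, matching the 2 components. The largest eigenvalue, 4, is at most the vertex count 6.

[0, 0, 2, 2, 2, 4]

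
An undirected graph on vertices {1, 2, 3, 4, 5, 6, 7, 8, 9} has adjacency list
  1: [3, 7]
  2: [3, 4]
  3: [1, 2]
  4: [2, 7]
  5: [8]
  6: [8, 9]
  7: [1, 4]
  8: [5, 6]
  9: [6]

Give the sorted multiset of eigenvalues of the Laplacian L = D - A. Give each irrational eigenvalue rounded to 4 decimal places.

[0, 0, 0.5858, 1.3820, 1.3820, 2, 3.4142, 3.6180, 3.6180]

Each diagonal entry of L is the vertex degree and each off-diagonal entry is -1 where an edge is present, 0 otherwise; in the order [1, 2, 3, 4, 5, 6, 7, 8, 9] the diagonal is [2, 2, 2, 2, 1, 2, 2, 2, 1]. The multiplicity of 0 as a Laplacian eigenvalue equals the number of connected components. The 2 zero eigenvalues correspond to the 2 connected components. There are 2 zeros in the spectrum, matching the 2 components.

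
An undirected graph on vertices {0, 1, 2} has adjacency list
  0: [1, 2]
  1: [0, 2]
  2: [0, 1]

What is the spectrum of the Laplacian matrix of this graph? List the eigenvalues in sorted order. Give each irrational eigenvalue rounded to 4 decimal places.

Reading degrees in the order [0, 1, 2] gives [2, 2, 2]; set D = diag(2, 2, 2) and form L = D - A. Diagonalising L (or applying a numerical eigensolver to the 3x3 matrix) gives the spectrum above. The single zero eigenvalue shows the graph is connected. The largest eigenvalue, 3, is at most the vertex count 3. By the matrix-tree theorem the graph has (1/3) * product of the nonzero eigenvalues = 3 spanning trees.

[0, 3, 3]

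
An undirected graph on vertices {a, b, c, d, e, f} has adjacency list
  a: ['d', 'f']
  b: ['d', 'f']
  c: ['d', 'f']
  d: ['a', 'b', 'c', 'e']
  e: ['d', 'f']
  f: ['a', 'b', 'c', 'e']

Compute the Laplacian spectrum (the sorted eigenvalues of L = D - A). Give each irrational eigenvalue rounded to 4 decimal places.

[0, 2, 2, 2, 4, 6]

Each diagonal entry of L is the vertex degree and each off-diagonal entry is -1 where an edge is present, 0 otherwise; in the order [a, b, c, d, e, f] the diagonal is [2, 2, 2, 4, 2, 4]. Since every row of L sums to 0, the all-ones vector is in the kernel and 0 is an eigenvalue.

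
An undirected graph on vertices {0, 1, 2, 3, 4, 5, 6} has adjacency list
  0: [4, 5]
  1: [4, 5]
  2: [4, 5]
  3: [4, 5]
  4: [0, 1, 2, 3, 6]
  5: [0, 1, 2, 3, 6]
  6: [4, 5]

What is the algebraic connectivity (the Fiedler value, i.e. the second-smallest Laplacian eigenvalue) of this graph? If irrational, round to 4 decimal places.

2

Reading degrees in the order [0, 1, 2, 3, 4, 5, 6] gives [2, 2, 2, 2, 5, 5, 2]; set D = diag(2, 2, 2, 2, 5, 5, 2) and form L = D - A. Computing the eigenvalues of L and sorting gives [0, 2, 2, 2, 2, 5, 7]. The Fiedler value lambda_2 = 2 is strictly positive, so the graph is connected.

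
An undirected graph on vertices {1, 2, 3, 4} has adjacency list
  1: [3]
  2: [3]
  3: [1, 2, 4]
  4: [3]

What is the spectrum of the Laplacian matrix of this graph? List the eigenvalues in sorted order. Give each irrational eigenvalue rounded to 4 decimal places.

[0, 1, 1, 4]

With the vertex order [1, 2, 3, 4], the degrees are [1, 1, 3, 1], giving D = diag(1, 1, 3, 1) and L = D - A. L is symmetric positive semidefinite, so every eigenvalue is real and nonnegative.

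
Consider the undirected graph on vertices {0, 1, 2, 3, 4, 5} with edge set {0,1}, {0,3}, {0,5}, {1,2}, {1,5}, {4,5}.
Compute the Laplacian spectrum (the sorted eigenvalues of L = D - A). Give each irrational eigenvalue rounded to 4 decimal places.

Each diagonal entry of L is the vertex degree and each off-diagonal entry is -1 where an edge is present, 0 otherwise; in the order [0, 1, 2, 3, 4, 5] the diagonal is [3, 3, 1, 1, 1, 3]. L is symmetric positive semidefinite, so every eigenvalue is real and nonnegative. The single zero eigenvalue shows the graph is connected.

[0, 0.6972, 0.6972, 2, 4.3028, 4.3028]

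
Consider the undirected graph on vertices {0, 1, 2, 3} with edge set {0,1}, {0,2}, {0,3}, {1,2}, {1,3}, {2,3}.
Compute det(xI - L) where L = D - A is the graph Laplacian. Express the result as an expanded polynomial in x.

Each diagonal entry of L is the vertex degree and each off-diagonal entry is -1 where an edge is present, 0 otherwise; in the order [0, 1, 2, 3] the diagonal is [3, 3, 3, 3]. The eigenvalues of L are [0, 4, 4, 4]; the characteristic polynomial is the product of (x - lambda_i), which multiplies out to x^4 - 12x^3 + 48x^2 - 64x. Since p(0) = det(-L) = 0, x divides p(x).

x^4 - 12x^3 + 48x^2 - 64x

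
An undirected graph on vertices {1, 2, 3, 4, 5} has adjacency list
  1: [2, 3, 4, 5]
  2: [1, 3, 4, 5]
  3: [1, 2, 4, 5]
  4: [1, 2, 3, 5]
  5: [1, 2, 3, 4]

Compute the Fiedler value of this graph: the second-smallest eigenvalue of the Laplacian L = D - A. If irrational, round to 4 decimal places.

5

Reading degrees in the order [1, 2, 3, 4, 5] gives [4, 4, 4, 4, 4]; set D = diag(4, 4, 4, 4, 4) and form L = D - A. Computing the eigenvalues of L and sorting gives [0, 5, 5, 5, 5]. The Fiedler value lambda_2 = 5 is strictly positive, so the graph is connected. There is one zero in the spectrum, matching the 1 component. By the matrix-tree theorem the graph has (1/5) * product of the nonzero eigenvalues = 125 spanning trees.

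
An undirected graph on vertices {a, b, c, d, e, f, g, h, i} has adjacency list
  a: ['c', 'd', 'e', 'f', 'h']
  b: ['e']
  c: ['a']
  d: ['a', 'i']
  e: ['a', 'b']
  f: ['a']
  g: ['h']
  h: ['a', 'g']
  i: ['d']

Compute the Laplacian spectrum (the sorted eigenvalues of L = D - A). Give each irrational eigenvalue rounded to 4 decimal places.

[0, 0.3820, 0.3820, 0.6711, 1, 2.1814, 2.6180, 2.6180, 6.1474]

With the vertex order [a, b, c, d, e, f, g, h, i], the degrees are [5, 1, 1, 2, 2, 1, 1, 2, 1], giving D = diag(5, 1, 1, 2, 2, 1, 1, 2, 1) and L = D - A. Diagonalising L (or applying a numerical eigensolver to the 9x9 matrix) gives the spectrum above. There is one zero in the spectrum, matching the 1 component. The eigenvalues sum to 16, which equals trace(L) = 2|E|.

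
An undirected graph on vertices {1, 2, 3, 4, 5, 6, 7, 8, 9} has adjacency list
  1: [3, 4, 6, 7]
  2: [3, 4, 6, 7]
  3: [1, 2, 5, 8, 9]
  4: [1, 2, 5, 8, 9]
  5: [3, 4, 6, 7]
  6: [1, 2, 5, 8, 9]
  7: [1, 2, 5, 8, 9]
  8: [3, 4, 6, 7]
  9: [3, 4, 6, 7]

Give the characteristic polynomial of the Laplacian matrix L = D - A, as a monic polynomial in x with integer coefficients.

x^9 - 40x^8 + 690x^7 - 6720x^6 + 40485x^5 - 154704x^4 + 366560x^3 - 492800x^2 + 288000x

Reading degrees in the order [1, 2, 3, 4, 5, 6, 7, 8, 9] gives [4, 4, 5, 5, 4, 5, 5, 4, 4]; set D = diag(4, 4, 5, 5, 4, 5, 5, 4, 4) and form L = D - A. The eigenvalues of L are [0, 4, 4, 4, 4, 5, 5, 5, 9]; the characteristic polynomial is the product of (x - lambda_i), which multiplies out to x^9 - 40x^8 + 690x^7 - 6720x^6 + 40485x^5 - 154704x^4 + 366560x^3 - 492800x^2 + 288000x. The coefficient of x^8 equals -trace(L) = -40, matching the sum of degrees. The eigenvalues sum to 40, which equals trace(L) = 2|E|.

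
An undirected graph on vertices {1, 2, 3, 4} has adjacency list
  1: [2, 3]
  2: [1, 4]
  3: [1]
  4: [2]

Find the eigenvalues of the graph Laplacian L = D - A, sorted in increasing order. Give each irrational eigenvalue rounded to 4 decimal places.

[0, 0.5858, 2, 3.4142]

With the vertex order [1, 2, 3, 4], the degrees are [2, 2, 1, 1], giving D = diag(2, 2, 1, 1) and L = D - A. Diagonalising L (or applying a numerical eigensolver to the 4x4 matrix) gives the spectrum above. The single zero eigenvalue shows the graph is connected. The eigenvalues sum to 6, which equals trace(L) = 2|E|.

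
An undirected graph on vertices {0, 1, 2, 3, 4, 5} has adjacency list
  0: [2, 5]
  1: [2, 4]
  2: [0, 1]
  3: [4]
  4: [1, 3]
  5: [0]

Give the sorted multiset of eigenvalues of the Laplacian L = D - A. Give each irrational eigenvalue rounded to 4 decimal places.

[0, 0.2679, 1, 2, 3, 3.7321]

With the vertex order [0, 1, 2, 3, 4, 5], the degrees are [2, 2, 2, 1, 2, 1], giving D = diag(2, 2, 2, 1, 2, 1) and L = D - A. L is symmetric positive semidefinite, so every eigenvalue is real and nonnegative. There is one zero in the spectrum, matching the 1 component. The largest eigenvalue, 3.7321, is at most the vertex count 6.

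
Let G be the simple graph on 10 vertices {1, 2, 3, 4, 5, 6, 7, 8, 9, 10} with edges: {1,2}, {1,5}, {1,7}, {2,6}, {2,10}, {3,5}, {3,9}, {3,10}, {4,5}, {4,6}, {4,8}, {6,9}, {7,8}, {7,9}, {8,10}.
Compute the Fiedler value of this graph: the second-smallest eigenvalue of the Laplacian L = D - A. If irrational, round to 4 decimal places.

Reading degrees in the order [1, 2, 3, 4, 5, 6, 7, 8, 9, 10] gives [3, 3, 3, 3, 3, 3, 3, 3, 3, 3]; set D = diag(3, 3, 3, 3, 3, 3, 3, 3, 3, 3) and form L = D - A. The sorted Laplacian eigenvalues are [0, 2, 2, 2, 2, 2, 5, 5, 5, 5]; the algebraic connectivity is the second entry, 2. The largest eigenvalue, 5, is at most the vertex count 10.

2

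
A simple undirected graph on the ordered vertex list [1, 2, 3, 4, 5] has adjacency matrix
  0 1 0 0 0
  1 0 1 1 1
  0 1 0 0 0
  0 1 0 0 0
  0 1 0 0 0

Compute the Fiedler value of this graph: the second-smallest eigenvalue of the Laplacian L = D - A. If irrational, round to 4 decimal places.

1

Each diagonal entry of L is the vertex degree and each off-diagonal entry is -1 where an edge is present, 0 otherwise; in the order [1, 2, 3, 4, 5] the diagonal is [1, 4, 1, 1, 1]. The sorted Laplacian eigenvalues are [0, 1, 1, 1, 5]; the algebraic connectivity is the second entry, 1. The eigenvalues sum to 8, which equals trace(L) = 2|E|.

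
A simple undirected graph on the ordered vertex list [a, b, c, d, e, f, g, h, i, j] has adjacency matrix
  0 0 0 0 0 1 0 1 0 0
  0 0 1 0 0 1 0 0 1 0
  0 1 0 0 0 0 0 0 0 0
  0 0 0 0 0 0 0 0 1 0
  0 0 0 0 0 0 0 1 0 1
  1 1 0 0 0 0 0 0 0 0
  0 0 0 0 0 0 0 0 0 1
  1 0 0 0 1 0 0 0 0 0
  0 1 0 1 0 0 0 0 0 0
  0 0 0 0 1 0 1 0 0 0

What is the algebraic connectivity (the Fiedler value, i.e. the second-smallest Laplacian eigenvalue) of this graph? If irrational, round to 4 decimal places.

Reading degrees in the order [a, b, c, d, e, f, g, h, i, j] gives [2, 3, 1, 1, 2, 2, 1, 2, 2, 2]; set D = diag(2, 3, 1, 1, 2, 2, 1, 2, 2, 2) and form L = D - A. Computing the eigenvalues of L and sorting gives [0, 0.1100, 0.4616, 0.6697, 1.2415, 2, 2.4010, 3.0579, 3.7120, 4.3463]. The Fiedler value lambda_2 = 0.1100 is strictly positive, so the graph is connected. The eigenvalues sum to 18, which equals trace(L) = 2|E|.

0.1100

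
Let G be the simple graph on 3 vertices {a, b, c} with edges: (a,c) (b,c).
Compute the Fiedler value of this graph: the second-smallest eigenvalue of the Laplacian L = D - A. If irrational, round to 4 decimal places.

1

Each diagonal entry of L is the vertex degree and each off-diagonal entry is -1 where an edge is present, 0 otherwise; in the order [a, b, c] the diagonal is [1, 1, 2]. The sorted Laplacian eigenvalues are [0, 1, 3]; the algebraic connectivity is the second entry, 1. There is one zero in the spectrum, matching the 1 component.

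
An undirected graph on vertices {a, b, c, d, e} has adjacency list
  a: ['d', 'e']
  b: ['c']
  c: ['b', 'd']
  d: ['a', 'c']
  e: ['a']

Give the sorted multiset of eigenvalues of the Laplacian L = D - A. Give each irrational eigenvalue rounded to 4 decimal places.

[0, 0.3820, 1.3820, 2.6180, 3.6180]

Each diagonal entry of L is the vertex degree and each off-diagonal entry is -1 where an edge is present, 0 otherwise; in the order [a, b, c, d, e] the diagonal is [2, 1, 2, 2, 1]. Diagonalising L (or applying a numerical eigensolver to the 5x5 matrix) gives the spectrum above. There is one zero in the spectrum, matching the 1 component. The largest eigenvalue, 3.6180, is at most the vertex count 5.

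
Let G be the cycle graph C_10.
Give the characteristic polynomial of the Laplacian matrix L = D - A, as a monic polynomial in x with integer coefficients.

x^10 - 20x^9 + 170x^8 - 800x^7 + 2275x^6 - 4004x^5 + 4290x^4 - 2640x^3 + 825x^2 - 100x

The graph has 10 vertices and degree multiset [2, 2, 2, 2, 2, 2, 2, 2, 2, 2]; D is the diagonal matrix of degrees and L = D - A. L has integer entries, so p(x) = det(xI - L) has integer coefficients. Expanding the determinant yields x^10 - 20x^9 + 170x^8 - 800x^7 + 2275x^6 - 4004x^5 + 4290x^4 - 2640x^3 + 825x^2 - 100x. The coefficient of x^9 equals -trace(L) = -20, matching the sum of degrees. There is one zero in the spectrum, matching the 1 component.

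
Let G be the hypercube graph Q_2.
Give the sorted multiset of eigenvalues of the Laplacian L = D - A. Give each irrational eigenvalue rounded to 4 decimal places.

The graph has 4 vertices and degree multiset [2, 2, 2, 2]; D is the diagonal matrix of degrees and L = D - A. L is symmetric positive semidefinite, so every eigenvalue is real and nonnegative. The single zero eigenvalue shows the graph is connected. The eigenvalues sum to 8, which equals trace(L) = 2|E|.

[0, 2, 2, 4]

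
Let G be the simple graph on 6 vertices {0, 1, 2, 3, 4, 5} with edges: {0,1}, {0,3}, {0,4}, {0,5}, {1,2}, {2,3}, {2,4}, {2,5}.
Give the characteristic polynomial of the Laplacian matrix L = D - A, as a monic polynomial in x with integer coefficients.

x^6 - 16x^5 + 96x^4 - 272x^3 + 368x^2 - 192x

Each diagonal entry of L is the vertex degree and each off-diagonal entry is -1 where an edge is present, 0 otherwise; in the order [0, 1, 2, 3, 4, 5] the diagonal is [4, 2, 4, 2, 2, 2]. Computing det(xI - L) by cofactor expansion (or equivalently via sum-over-permutations) gives x^6 - 16x^5 + 96x^4 - 272x^3 + 368x^2 - 192x. The constant term is 0 because L is singular (the all-ones vector lies in its kernel). The largest eigenvalue, 6, is at most the vertex count 6.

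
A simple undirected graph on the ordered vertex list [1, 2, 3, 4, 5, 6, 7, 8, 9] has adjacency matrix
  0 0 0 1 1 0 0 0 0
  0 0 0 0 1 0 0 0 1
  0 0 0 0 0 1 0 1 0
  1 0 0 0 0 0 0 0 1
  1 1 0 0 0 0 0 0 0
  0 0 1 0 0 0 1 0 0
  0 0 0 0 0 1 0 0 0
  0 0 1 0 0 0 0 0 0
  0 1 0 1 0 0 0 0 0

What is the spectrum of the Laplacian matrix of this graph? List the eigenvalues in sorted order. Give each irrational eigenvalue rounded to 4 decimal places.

Each diagonal entry of L is the vertex degree and each off-diagonal entry is -1 where an edge is present, 0 otherwise; in the order [1, 2, 3, 4, 5, 6, 7, 8, 9] the diagonal is [2, 2, 2, 2, 2, 2, 1, 1, 2]. Since every row of L sums to 0, the all-ones vector is in the kernel and 0 is an eigenvalue. The 2 zero eigenvalues correspond to the 2 connected components. The eigenvalues sum to 16, which equals trace(L) = 2|E|.

[0, 0, 0.5858, 1.3820, 1.3820, 2, 3.4142, 3.6180, 3.6180]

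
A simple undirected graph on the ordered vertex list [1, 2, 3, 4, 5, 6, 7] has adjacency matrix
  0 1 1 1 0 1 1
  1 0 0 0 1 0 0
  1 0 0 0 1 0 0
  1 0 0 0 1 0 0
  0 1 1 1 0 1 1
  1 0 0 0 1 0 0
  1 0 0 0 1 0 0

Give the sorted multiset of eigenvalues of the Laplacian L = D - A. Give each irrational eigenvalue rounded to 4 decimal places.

Each diagonal entry of L is the vertex degree and each off-diagonal entry is -1 where an edge is present, 0 otherwise; in the order [1, 2, 3, 4, 5, 6, 7] the diagonal is [5, 2, 2, 2, 5, 2, 2]. Diagonalising L (or applying a numerical eigensolver to the 7x7 matrix) gives the spectrum above. The eigenvalues sum to 20, which equals trace(L) = 2|E|. By the matrix-tree theorem the graph has (1/7) * product of the nonzero eigenvalues = 80 spanning trees.

[0, 2, 2, 2, 2, 5, 7]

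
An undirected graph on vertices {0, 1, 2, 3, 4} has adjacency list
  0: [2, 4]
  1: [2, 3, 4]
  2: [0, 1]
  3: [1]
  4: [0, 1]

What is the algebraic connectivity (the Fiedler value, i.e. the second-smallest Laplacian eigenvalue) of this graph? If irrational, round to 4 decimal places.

0.8299

Each diagonal entry of L is the vertex degree and each off-diagonal entry is -1 where an edge is present, 0 otherwise; in the order [0, 1, 2, 3, 4] the diagonal is [2, 3, 2, 1, 2]. The smallest Laplacian eigenvalue is always 0. The next one, lambda_2 = 0.8299, measures how hard the graph is to disconnect: larger values mean better connectivity.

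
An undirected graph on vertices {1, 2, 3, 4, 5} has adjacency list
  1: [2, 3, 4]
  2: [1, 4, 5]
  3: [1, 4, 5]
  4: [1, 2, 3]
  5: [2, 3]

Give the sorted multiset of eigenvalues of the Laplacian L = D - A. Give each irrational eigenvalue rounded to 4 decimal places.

[0, 2, 3, 4, 5]

With the vertex order [1, 2, 3, 4, 5], the degrees are [3, 3, 3, 3, 2], giving D = diag(3, 3, 3, 3, 2) and L = D - A. The multiplicity of 0 as a Laplacian eigenvalue equals the number of connected components. The single zero eigenvalue shows the graph is connected.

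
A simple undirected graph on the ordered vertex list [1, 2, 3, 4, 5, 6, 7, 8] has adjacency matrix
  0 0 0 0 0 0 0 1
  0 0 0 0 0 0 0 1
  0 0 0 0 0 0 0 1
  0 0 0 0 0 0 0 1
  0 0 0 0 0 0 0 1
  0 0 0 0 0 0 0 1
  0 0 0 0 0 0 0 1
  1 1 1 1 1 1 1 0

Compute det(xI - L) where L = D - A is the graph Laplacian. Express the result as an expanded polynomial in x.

x^8 - 14x^7 + 63x^6 - 140x^5 + 175x^4 - 126x^3 + 49x^2 - 8x

With the vertex order [1, 2, 3, 4, 5, 6, 7, 8], the degrees are [1, 1, 1, 1, 1, 1, 1, 7], giving D = diag(1, 1, 1, 1, 1, 1, 1, 7) and L = D - A. The eigenvalues of L are [0, 1, 1, 1, 1, 1, 1, 8]; the characteristic polynomial is the product of (x - lambda_i), which multiplies out to x^8 - 14x^7 + 63x^6 - 140x^5 + 175x^4 - 126x^3 + 49x^2 - 8x. The coefficient of x^7 equals -trace(L) = -14, matching the sum of degrees. The eigenvalues sum to 14, which equals trace(L) = 2|E|.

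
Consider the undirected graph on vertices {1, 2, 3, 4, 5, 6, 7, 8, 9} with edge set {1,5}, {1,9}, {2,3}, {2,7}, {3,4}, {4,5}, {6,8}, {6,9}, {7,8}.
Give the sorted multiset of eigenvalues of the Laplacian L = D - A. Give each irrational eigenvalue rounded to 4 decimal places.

[0, 0.4679, 0.4679, 1.6527, 1.6527, 3, 3, 3.8794, 3.8794]

Each diagonal entry of L is the vertex degree and each off-diagonal entry is -1 where an edge is present, 0 otherwise; in the order [1, 2, 3, 4, 5, 6, 7, 8, 9] the diagonal is [2, 2, 2, 2, 2, 2, 2, 2, 2]. L is symmetric positive semidefinite, so every eigenvalue is real and nonnegative. The eigenvalues sum to 18, which equals trace(L) = 2|E|. There is one zero in the spectrum, matching the 1 component.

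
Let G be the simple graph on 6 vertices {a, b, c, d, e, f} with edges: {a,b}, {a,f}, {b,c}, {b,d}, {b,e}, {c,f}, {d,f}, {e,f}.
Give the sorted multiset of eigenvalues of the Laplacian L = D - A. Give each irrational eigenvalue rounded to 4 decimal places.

Reading degrees in the order [a, b, c, d, e, f] gives [2, 4, 2, 2, 2, 4]; set D = diag(2, 4, 2, 2, 2, 4) and form L = D - A. The multiplicity of 0 as a Laplacian eigenvalue equals the number of connected components. The single zero eigenvalue shows the graph is connected. There is one zero in the spectrum, matching the 1 component.

[0, 2, 2, 2, 4, 6]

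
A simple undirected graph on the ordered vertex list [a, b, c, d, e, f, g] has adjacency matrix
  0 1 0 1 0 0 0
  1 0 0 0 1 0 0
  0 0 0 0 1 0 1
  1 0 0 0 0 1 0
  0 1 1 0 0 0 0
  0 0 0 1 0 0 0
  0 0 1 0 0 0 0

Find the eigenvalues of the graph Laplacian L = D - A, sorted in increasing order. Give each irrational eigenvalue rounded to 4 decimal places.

Reading degrees in the order [a, b, c, d, e, f, g] gives [2, 2, 2, 2, 2, 1, 1]; set D = diag(2, 2, 2, 2, 2, 1, 1) and form L = D - A. L is symmetric positive semidefinite, so every eigenvalue is real and nonnegative. By the matrix-tree theorem the graph has (1/7) * product of the nonzero eigenvalues = 1 spanning tree. The eigenvalues sum to 12, which equals trace(L) = 2|E|.

[0, 0.1981, 0.7530, 1.5550, 2.4450, 3.2470, 3.8019]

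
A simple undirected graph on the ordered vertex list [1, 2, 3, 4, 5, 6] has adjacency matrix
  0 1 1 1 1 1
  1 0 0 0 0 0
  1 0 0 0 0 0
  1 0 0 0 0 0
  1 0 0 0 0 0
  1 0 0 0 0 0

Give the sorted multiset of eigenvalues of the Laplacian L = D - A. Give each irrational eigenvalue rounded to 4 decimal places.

[0, 1, 1, 1, 1, 6]

With the vertex order [1, 2, 3, 4, 5, 6], the degrees are [5, 1, 1, 1, 1, 1], giving D = diag(5, 1, 1, 1, 1, 1) and L = D - A. Diagonalising L (or applying a numerical eigensolver to the 6x6 matrix) gives the spectrum above. The single zero eigenvalue shows the graph is connected. By the matrix-tree theorem the graph has (1/6) * product of the nonzero eigenvalues = 1 spanning tree.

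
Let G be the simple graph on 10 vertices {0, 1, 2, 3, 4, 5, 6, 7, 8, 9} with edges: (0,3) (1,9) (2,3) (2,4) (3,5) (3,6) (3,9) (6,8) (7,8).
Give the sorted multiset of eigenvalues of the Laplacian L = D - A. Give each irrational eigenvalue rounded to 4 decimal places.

Reading degrees in the order [0, 1, 2, 3, 4, 5, 6, 7, 8, 9] gives [1, 1, 2, 5, 1, 1, 2, 1, 2, 2]; set D = diag(1, 1, 2, 5, 1, 1, 2, 1, 2, 2) and form L = D - A. The multiplicity of 0 as a Laplacian eigenvalue equals the number of connected components. The single zero eigenvalue shows the graph is connected. The eigenvalues sum to 18, which equals trace(L) = 2|E|.

[0, 0.2366, 0.3820, 0.6298, 1, 1.4757, 2.3204, 2.6180, 3.1871, 6.1504]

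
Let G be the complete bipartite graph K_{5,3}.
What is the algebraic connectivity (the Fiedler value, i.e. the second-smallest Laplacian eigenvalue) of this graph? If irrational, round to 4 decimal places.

The graph has 8 vertices and degree multiset [5, 5, 5, 3, 3, 3, 3, 3]; D is the diagonal matrix of degrees and L = D - A. The sorted Laplacian eigenvalues are [0, 3, 3, 3, 3, 5, 5, 8]; the algebraic connectivity is the second entry, 3. The largest eigenvalue, 8, is at most the vertex count 8.

3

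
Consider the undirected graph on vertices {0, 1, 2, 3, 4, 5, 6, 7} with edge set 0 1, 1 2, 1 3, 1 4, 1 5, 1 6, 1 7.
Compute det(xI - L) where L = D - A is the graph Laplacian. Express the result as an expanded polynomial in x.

x^8 - 14x^7 + 63x^6 - 140x^5 + 175x^4 - 126x^3 + 49x^2 - 8x

With the vertex order [0, 1, 2, 3, 4, 5, 6, 7], the degrees are [1, 7, 1, 1, 1, 1, 1, 1], giving D = diag(1, 7, 1, 1, 1, 1, 1, 1) and L = D - A. Computing det(xI - L) by cofactor expansion (or equivalently via sum-over-permutations) gives x^8 - 14x^7 + 63x^6 - 140x^5 + 175x^4 - 126x^3 + 49x^2 - 8x. The constant term is 0 because L is singular (the all-ones vector lies in its kernel).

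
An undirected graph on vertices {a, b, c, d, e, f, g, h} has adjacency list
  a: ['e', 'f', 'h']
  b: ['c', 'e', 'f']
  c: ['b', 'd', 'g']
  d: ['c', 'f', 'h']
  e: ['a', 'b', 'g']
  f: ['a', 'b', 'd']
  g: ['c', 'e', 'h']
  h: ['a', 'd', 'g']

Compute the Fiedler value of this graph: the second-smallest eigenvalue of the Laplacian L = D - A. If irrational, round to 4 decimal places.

2

Each diagonal entry of L is the vertex degree and each off-diagonal entry is -1 where an edge is present, 0 otherwise; in the order [a, b, c, d, e, f, g, h] the diagonal is [3, 3, 3, 3, 3, 3, 3, 3]. Computing the eigenvalues of L and sorting gives [0, 2, 2, 2, 4, 4, 4, 6]. The Fiedler value lambda_2 = 2 is strictly positive, so the graph is connected. The largest eigenvalue, 6, is at most the vertex count 8.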